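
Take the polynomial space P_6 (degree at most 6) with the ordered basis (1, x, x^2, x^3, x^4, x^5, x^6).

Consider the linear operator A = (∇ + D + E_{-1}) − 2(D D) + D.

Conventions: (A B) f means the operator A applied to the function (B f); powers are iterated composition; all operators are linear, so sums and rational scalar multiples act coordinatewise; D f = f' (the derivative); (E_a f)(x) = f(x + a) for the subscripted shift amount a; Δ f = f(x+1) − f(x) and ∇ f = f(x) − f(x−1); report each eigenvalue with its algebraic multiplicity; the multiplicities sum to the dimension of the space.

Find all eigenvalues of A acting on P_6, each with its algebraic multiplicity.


λ = 1 (multiplicity 7)

image of 1: 1
image of x: x + 2
image of x^2: x^2 + 4x - 4
image of x^3: x^3 + 6x^2 - 12x
image of x^4: x^4 + 8x^3 - 24x^2
image of x^5: x^5 + 10x^4 - 40x^3
image of x^6: x^6 + 12x^5 - 60x^4
the matrix is upper triangular; its diagonal is (1, 1, 1, 1, 1, 1, 1)
for a triangular matrix the eigenvalues are the diagonal entries, with algebraic multiplicity their repetition count


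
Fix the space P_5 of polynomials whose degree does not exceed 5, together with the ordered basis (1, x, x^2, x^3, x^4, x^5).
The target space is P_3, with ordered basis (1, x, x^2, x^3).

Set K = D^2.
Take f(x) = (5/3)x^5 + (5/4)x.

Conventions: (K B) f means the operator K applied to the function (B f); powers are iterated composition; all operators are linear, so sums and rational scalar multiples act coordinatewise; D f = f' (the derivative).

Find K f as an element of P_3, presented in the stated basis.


D f = (25/3)x^4 + 5/4
D D f = (100/3)x^3

g(x) = (100/3)x^3


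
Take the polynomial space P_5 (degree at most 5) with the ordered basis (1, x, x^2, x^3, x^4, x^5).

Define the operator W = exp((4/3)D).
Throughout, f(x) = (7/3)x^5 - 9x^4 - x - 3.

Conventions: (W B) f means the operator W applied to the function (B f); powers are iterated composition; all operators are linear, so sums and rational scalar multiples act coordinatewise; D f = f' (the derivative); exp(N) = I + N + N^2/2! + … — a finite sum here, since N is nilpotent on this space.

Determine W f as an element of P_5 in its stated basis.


order-1 term: (140/9)x^4 - 48x^3 - 4/3
order-2 term: (1120/27)x^3 - 96x^2
order-3 term: (4480/81)x^2 - (256/3)x
order-4 term: (8960/243)x - 256/9
order-5 term: 7168/729
the series for exp((4/3)D) f terminates at order 5
exp((4/3)D) f = (7/3)x^5 + (59/9)x^4 - (176/27)x^3 - (3296/81)x^2 - (12019/243)x - 16727/729

the result is g(x) = (7/3)x^5 + (59/9)x^4 - (176/27)x^3 - (3296/81)x^2 - (12019/243)x - 16727/729


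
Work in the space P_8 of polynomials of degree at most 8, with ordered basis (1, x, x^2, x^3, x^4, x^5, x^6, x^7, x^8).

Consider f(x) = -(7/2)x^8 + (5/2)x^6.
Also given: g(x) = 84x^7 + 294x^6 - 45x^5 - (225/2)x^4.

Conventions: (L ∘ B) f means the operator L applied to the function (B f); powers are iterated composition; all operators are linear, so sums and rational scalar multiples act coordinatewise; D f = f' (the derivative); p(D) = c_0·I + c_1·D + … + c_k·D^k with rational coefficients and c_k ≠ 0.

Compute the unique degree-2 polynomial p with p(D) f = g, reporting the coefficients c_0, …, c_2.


D^0 f = -(7/2)x^8 + (5/2)x^6
D^1 f = -28x^7 + 15x^5
D^2 f = -196x^6 + 75x^4
matching coefficients of g against c_0 f + c_1 Df + … from the top degree down determines the c_i
solution: c_0 = 0, c_1 = -3, c_2 = -3/2

p(D) = -3·D − (3/2)·D^2, i.e. c_0 = 0, c_1 = -3, c_2 = -3/2


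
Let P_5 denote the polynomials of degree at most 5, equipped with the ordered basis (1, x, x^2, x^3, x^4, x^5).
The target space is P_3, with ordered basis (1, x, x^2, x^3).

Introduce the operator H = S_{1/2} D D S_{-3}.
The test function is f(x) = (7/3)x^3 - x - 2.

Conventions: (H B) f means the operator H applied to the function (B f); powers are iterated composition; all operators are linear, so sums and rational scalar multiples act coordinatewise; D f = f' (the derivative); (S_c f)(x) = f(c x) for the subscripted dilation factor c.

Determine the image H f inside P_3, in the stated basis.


S_{-3} f = -63x^3 + 3x - 2
D S_{-3} f = -189x^2 + 3
D D S_{-3} f = -378x
S_{1/2} (D D S_{-3}) f = -189x

the image equals g(x) = -189x


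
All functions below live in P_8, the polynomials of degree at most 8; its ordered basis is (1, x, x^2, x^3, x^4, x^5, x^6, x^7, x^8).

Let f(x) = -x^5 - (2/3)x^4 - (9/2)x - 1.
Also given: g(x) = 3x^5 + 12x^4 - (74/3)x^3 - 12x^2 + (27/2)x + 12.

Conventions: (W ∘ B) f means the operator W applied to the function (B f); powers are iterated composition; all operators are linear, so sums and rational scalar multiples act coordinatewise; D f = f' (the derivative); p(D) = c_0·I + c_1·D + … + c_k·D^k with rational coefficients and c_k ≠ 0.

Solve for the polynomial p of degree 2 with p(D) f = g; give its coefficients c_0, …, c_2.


p(D) = -3·I − 2·D + (3/2)·D^2, i.e. c_0 = -3, c_1 = -2, c_2 = 3/2

D^0 f = -x^5 - (2/3)x^4 - (9/2)x - 1
D^1 f = -5x^4 - (8/3)x^3 - 9/2
D^2 f = -20x^3 - 8x^2
matching coefficients of g against c_0 f + c_1 Df + … from the top degree down determines the c_i
solution: c_0 = -3, c_1 = -2, c_2 = 3/2


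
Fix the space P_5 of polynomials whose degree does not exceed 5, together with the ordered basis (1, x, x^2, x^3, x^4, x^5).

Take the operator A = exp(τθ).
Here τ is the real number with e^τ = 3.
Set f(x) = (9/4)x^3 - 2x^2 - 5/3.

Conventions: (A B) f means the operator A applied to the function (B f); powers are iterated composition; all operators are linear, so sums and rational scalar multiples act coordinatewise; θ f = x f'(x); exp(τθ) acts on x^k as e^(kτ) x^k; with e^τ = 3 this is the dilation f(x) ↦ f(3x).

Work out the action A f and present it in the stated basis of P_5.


g(x) = (243/4)x^3 - 18x^2 - 5/3

exp(τθ) x^k = e^(kτ) x^k; with e^τ = 3 this sends x^k to 3^k x^k
x^2 ↦ 9 x^2
x^3 ↦ 27 x^3
applying this coordinatewise to f: exp(τθ) f = (243/4)x^3 - 18x^2 - 5/3


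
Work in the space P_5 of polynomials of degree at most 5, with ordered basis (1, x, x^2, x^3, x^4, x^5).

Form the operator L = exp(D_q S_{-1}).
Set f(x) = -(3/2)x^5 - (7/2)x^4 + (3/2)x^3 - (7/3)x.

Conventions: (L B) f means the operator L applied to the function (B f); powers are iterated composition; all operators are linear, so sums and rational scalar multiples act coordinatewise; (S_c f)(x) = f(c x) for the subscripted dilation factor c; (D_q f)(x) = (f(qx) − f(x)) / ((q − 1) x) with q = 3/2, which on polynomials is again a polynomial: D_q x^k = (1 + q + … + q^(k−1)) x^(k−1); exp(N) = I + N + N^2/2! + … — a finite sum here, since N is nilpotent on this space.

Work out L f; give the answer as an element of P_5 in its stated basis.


order-1 term: (633/32)x^4 - (455/16)x^3 - (57/8)x^2 + 7/3
order-2 term: (41145/512)x^3 + (8645/128)x^2 - (285/32)x
order-3 term: -(260585/2048)x^2 + (43225/768)x + 95/32
order-4 term: -(1302925/16384)x - 43225/3072
order-5 term: 260585/16384
the series for exp(D_q S_{-1}) f terminates at order 5
exp(D_q S_{-1}) f = -(3/2)x^5 + (521/32)x^4 + (27353/512)x^3 - (136857/2048)x^2 - (564941/16384)x + 116921/16384

the result is g(x) = -(3/2)x^5 + (521/32)x^4 + (27353/512)x^3 - (136857/2048)x^2 - (564941/16384)x + 116921/16384


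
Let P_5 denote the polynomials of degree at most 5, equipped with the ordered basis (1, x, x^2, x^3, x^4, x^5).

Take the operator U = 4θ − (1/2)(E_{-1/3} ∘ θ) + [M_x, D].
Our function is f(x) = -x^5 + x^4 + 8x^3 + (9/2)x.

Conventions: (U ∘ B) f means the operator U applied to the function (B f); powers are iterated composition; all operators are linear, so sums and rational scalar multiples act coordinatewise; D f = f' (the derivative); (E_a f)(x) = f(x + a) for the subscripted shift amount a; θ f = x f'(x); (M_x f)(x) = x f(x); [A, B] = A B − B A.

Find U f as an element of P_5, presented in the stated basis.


θ f = -5x^5 + 4x^4 + 24x^3 + (9/2)x
(4θ) f = -20x^5 + 16x^4 + 96x^3 + 18x
θ f = -5x^5 + 4x^4 + 24x^3 + (9/2)x
E_{-1/3} θ f = -5x^5 + (37/3)x^4 + (118/9)x^3 - (526/27)x^2 + (1879/162)x - 1127/486
(-(1/2)(E_{-1/3} ∘ θ)) f = (5/2)x^5 - (37/6)x^4 - (59/9)x^3 + (263/27)x^2 - (1879/324)x + 1127/972
D f = -5x^4 + 4x^3 + 24x^2 + 9/2
M_x D f = -5x^5 + 4x^4 + 24x^3 + (9/2)x
M_x f = -x^6 + x^5 + 8x^4 + (9/2)x^2
D M_x f = -6x^5 + 5x^4 + 32x^3 + 9x
[M_x, D] f = x^5 - x^4 - 8x^3 - (9/2)x
(4θ − (1/2)(E_{-1/3} ∘ θ) + [M_x, D]) f = -(33/2)x^5 + (53/6)x^4 + (733/9)x^3 + (263/27)x^2 + (2495/324)x + 1127/972

g(x) = -(33/2)x^5 + (53/6)x^4 + (733/9)x^3 + (263/27)x^2 + (2495/324)x + 1127/972


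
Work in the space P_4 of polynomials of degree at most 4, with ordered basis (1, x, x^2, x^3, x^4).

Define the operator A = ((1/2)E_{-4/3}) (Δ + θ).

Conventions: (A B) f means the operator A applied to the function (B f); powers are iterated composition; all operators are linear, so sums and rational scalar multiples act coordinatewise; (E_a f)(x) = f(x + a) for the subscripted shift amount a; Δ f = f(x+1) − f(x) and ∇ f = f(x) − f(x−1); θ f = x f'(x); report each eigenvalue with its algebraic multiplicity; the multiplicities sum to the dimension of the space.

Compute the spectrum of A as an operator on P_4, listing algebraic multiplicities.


image of 1: 0
image of x: (1/2)x - 1/6
image of x^2: x^2 - (5/3)x + 17/18
image of x^3: (3/2)x^3 - (9/2)x^2 + (11/2)x - 43/18
image of x^4: 2x^4 - (26/3)x^3 + (49/3)x^2 - (386/27)x + 769/162
the matrix is upper triangular; its diagonal is (0, 1/2, 1, 3/2, 2)
for a triangular matrix the eigenvalues are the diagonal entries, with algebraic multiplicity their repetition count

λ = 0 (multiplicity 1), λ = 1/2 (multiplicity 1), λ = 1 (multiplicity 1), λ = 3/2 (multiplicity 1), λ = 2 (multiplicity 1)


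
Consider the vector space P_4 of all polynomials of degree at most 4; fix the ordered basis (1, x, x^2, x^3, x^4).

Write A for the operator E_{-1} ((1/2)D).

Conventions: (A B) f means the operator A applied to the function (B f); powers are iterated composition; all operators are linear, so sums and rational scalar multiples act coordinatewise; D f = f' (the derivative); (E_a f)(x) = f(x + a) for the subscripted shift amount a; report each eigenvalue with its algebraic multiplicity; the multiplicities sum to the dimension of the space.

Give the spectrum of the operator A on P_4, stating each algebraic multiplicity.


λ = 0 (multiplicity 5)

image of 1: 0
image of x: 1/2
image of x^2: x - 1
image of x^3: (3/2)x^2 - 3x + 3/2
image of x^4: 2x^3 - 6x^2 + 6x - 2
the matrix is upper triangular; its diagonal is (0, 0, 0, 0, 0)
for a triangular matrix the eigenvalues are the diagonal entries, with algebraic multiplicity their repetition count


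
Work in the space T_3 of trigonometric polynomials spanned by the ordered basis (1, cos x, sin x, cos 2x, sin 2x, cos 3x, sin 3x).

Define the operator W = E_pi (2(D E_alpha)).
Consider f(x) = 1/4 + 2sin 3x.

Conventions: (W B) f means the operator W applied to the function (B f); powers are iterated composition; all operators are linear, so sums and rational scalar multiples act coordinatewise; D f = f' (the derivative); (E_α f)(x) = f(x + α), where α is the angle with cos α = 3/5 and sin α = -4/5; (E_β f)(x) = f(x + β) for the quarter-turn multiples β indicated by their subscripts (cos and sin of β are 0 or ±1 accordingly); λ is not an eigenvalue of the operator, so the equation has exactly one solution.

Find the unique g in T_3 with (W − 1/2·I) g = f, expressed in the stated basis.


g(x) = -1/2 - (5616/19181)cos 3x - (2612/19181)sin 3x

write g with unknown coordinates in the stated basis and equate coefficients in (W − 1/2·I) g = f
solving from the highest basis element down gives g = -1/2 - (5616/19181)cos 3x - (2612/19181)sin 3x
check: W g = -(2808/19181)cos 3x + (37056/19181)sin 3x
so W g − 1/2·g = 1/4 + 2sin 3x = f ✓


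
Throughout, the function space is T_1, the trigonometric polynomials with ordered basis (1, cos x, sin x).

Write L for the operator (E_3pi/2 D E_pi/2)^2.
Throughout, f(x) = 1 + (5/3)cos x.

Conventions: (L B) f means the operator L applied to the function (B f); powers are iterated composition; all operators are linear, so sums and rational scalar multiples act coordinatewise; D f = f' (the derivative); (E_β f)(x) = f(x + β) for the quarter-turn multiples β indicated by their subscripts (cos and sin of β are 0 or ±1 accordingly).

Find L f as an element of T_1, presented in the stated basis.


the image equals g(x) = -(5/3)cos x

E_pi/2 f = 1 - (5/3)sin x
D E_pi/2 f = -(5/3)cos x
E_3pi/2 D E_pi/2 f = -(5/3)sin x
E_pi/2 (E_3pi/2 D E_pi/2) f = -(5/3)cos x
D E_pi/2 (E_3pi/2 D E_pi/2) f = (5/3)sin x
E_3pi/2 D E_pi/2 (E_3pi/2 D E_pi/2) f = -(5/3)cos x


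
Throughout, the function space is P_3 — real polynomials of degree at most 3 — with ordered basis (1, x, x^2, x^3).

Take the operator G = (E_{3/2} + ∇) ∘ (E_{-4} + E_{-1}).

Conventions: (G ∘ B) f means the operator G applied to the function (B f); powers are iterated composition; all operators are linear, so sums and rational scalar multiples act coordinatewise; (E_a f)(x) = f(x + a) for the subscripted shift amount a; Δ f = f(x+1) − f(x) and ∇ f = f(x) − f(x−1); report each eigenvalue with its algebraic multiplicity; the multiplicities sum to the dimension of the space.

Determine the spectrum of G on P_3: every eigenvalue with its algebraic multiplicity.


λ = 2 (multiplicity 4)

image of 1: 2
image of x: 2x
image of x^2: 2x^2 - 11/2
image of x^3: 2x^3 - (33/2)x + 105/2
the matrix is upper triangular; its diagonal is (2, 2, 2, 2)
for a triangular matrix the eigenvalues are the diagonal entries, with algebraic multiplicity their repetition count


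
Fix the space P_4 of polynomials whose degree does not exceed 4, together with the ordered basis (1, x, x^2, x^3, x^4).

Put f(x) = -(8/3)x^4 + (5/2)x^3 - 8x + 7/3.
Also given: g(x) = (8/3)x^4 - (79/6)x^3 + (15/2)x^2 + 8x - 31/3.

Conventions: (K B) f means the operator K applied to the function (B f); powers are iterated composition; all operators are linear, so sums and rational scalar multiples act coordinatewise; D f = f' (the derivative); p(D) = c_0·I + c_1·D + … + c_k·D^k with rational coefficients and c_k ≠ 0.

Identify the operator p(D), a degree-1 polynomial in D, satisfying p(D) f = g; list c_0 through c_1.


D^0 f = -(8/3)x^4 + (5/2)x^3 - 8x + 7/3
D^1 f = -(32/3)x^3 + (15/2)x^2 - 8
matching coefficients of g against c_0 f + c_1 Df + … from the top degree down determines the c_i
solution: c_0 = -1, c_1 = 1

c_0 = -1, c_1 = 1


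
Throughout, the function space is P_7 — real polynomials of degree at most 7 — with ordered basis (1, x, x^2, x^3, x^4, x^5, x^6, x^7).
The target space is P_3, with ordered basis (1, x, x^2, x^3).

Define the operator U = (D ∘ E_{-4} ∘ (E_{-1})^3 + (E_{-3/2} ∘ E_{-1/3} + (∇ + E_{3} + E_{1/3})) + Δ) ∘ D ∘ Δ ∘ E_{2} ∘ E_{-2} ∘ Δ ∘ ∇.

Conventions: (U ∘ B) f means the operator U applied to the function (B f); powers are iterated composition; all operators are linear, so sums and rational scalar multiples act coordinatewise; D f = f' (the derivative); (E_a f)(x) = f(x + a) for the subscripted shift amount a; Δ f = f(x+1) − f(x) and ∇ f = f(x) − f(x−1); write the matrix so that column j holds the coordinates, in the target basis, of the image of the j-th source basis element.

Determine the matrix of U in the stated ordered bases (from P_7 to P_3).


the matrix is [[0, 0, 0, 0, 72, 720, 1610, 147700]; [0, 0, 0, 0, 0, 360, 4320, 11270]; [0, 0, 0, 0, 0, 0, 1080, 15120]; [0, 0, 0, 0, 0, 0, 0, 2520]] (rows listed top to bottom)

image of 1: 0
image of x: 0
image of x^2: 0
image of x^3: 0
image of x^4: 72
image of x^5: 360x + 720
image of x^6: 1080x^2 + 4320x + 1610
image of x^7: 2520x^3 + 15120x^2 + 11270x + 147700
each image's coordinates form column j of the matrix


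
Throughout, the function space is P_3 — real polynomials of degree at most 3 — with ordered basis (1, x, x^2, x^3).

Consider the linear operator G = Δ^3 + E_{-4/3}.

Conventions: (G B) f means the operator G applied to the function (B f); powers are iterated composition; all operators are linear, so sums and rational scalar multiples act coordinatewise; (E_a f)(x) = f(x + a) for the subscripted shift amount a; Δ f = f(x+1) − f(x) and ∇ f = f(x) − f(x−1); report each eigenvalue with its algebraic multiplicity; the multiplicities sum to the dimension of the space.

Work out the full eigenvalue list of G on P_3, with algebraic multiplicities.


image of 1: 1
image of x: x - 4/3
image of x^2: x^2 - (8/3)x + 16/9
image of x^3: x^3 - 4x^2 + (16/3)x + 98/27
the matrix is upper triangular; its diagonal is (1, 1, 1, 1)
for a triangular matrix the eigenvalues are the diagonal entries, with algebraic multiplicity their repetition count

λ = 1 (multiplicity 4)


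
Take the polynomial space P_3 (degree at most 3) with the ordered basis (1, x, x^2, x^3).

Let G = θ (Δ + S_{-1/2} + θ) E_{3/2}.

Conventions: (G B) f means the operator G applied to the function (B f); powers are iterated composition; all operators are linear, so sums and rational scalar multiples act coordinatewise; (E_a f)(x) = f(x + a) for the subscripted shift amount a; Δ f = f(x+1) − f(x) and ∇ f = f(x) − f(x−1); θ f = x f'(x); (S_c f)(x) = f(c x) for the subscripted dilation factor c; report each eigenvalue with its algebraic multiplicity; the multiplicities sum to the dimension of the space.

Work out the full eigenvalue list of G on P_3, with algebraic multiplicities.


λ = 0 (multiplicity 1), λ = 1/2 (multiplicity 1), λ = 9/2 (multiplicity 1), λ = 69/8 (multiplicity 1)

image of 1: 0
image of x: (1/2)x
image of x^2: (9/2)x^2 + (7/2)x
image of x^3: (69/8)x^3 + (105/4)x^2 + (123/8)x
the matrix is upper triangular; its diagonal is (0, 1/2, 9/2, 69/8)
for a triangular matrix the eigenvalues are the diagonal entries, with algebraic multiplicity their repetition count


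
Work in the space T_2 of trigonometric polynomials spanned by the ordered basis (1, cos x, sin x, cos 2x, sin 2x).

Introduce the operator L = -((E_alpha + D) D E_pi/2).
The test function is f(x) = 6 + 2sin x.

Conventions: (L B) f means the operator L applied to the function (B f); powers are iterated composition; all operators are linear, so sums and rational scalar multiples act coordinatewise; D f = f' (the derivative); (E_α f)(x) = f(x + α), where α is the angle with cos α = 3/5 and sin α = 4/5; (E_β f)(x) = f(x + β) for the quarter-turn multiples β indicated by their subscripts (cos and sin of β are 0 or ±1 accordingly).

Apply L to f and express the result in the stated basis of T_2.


the image equals g(x) = (18/5)cos x + (6/5)sin x

E_pi/2 f = 6 + 2cos x
D E_pi/2 f = -2sin x
E_alpha (D E_pi/2) f = -(8/5)cos x - (6/5)sin x
D (D E_pi/2) f = -2cos x
(E_alpha + D) (D E_pi/2) f = -(18/5)cos x - (6/5)sin x
(-((E_alpha + D) D E_pi/2)) f = (18/5)cos x + (6/5)sin x


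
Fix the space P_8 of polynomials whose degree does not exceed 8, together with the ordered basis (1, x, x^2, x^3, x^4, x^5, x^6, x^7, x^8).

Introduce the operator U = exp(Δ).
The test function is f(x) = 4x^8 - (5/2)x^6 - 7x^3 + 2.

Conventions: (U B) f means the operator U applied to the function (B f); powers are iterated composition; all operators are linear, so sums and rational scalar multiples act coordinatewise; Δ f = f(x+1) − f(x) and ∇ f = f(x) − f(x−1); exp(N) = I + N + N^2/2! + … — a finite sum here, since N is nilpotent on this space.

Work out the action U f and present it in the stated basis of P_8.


the result is g(x) = 4x^8 + 32x^7 + (443/2)x^6 + 1105x^5 + 4125x^4 + 11391x^3 + (44305/2)x^2 + 27242x + 32039/2

order-1 term: 32x^7 + 112x^6 + 209x^5 + (485/2)x^4 + 174x^3 + (107/2)x^2 - 4x - 11/2
order-2 term: 112x^6 + 672x^5 + (3845/2)x^4 + 3210x^3 + (6419/2)x^2 + 1770x + 819/2
order-3 term: 224x^5 + 1680x^4 + 5550x^3 + 9855x^2 + 9257x + 3632
order-4 term: 280x^4 + 2240x^3 + (14485/2)x^2 + 11050x + 13283/2
order-5 term: 224x^3 + 1680x^2 + 4465x + 8325/2
order-6 term: 112x^2 + 672x + 2123/2
order-7 term: 32x + 112
order-8 term: 4
the series for exp(Δ) f terminates at order 8
exp(Δ) f = 4x^8 + 32x^7 + (443/2)x^6 + 1105x^5 + 4125x^4 + 11391x^3 + (44305/2)x^2 + 27242x + 32039/2


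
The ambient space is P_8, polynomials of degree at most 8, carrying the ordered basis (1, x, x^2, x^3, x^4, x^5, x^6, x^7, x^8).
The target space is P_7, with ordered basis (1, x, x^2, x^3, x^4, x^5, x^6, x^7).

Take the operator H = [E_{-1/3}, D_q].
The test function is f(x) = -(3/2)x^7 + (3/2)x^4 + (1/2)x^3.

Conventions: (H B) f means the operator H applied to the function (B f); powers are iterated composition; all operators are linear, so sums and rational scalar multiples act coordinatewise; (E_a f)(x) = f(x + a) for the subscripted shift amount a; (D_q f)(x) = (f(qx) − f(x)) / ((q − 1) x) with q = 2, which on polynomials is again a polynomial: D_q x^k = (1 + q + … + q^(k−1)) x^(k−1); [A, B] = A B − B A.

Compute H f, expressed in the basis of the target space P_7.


D_q f = -(381/2)x^6 + (45/2)x^3 + (7/2)x^2
E_{-1/3} D_q f = -(381/2)x^6 + 381x^5 - (635/2)x^4 + (2945/18)x^3 - (977/18)x^2 + (533/54)x - 343/486
E_{-1/3} f = -(3/2)x^7 + (7/2)x^6 - (7/2)x^5 + (31/9)x^4 - (58/27)x^3 + (17/27)x^2 - (17/243)x + 1/1458
D_q E_{-1/3} f = -(381/2)x^6 + (441/2)x^5 - (217/2)x^4 + (155/3)x^3 - (406/27)x^2 + (17/9)x - 17/243
[E_{-1/3}, D_q] f = (321/2)x^5 - 209x^4 + (2015/18)x^3 - (2119/54)x^2 + (431/54)x - 103/162

the result is g(x) = (321/2)x^5 - 209x^4 + (2015/18)x^3 - (2119/54)x^2 + (431/54)x - 103/162


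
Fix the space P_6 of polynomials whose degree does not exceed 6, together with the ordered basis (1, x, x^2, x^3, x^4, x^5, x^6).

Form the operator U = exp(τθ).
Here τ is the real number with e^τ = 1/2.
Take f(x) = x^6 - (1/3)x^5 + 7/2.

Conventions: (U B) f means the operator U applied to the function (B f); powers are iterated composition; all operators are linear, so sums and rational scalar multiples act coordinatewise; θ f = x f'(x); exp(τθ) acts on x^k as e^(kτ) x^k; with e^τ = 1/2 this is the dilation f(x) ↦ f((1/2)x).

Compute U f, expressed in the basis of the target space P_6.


exp(τθ) x^k = e^(kτ) x^k; with e^τ = 1/2 this sends x^k to (1/2)^k x^k
x^5 ↦ 1/32 x^5
x^6 ↦ 1/64 x^6
applying this coordinatewise to f: exp(τθ) f = (1/64)x^6 - (1/96)x^5 + 7/2

g(x) = (1/64)x^6 - (1/96)x^5 + 7/2


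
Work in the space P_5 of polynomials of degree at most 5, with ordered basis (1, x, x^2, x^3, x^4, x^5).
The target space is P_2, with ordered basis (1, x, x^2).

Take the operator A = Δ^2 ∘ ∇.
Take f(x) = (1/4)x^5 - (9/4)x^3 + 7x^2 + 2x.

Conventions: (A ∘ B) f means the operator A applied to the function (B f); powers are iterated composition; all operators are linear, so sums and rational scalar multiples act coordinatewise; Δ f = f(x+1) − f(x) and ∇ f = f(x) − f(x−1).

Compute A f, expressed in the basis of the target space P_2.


∇ f = (5/4)x^4 - (5/2)x^3 - (17/4)x^2 + (39/2)x - 7
Δ ∇ f = 5x^3 - 11x + 14
Δ Δ ∇ f = 15x^2 + 15x - 6

the image equals g(x) = 15x^2 + 15x - 6


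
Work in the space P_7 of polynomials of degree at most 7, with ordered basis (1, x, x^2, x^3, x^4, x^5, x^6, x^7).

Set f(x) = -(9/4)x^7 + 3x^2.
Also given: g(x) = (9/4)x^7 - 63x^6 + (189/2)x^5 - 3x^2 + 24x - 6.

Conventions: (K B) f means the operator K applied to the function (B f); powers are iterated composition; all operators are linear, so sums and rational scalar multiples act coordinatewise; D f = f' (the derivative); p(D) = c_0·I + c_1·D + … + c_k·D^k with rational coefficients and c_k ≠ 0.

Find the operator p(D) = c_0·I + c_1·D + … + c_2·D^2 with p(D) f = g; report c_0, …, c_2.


D^0 f = -(9/4)x^7 + 3x^2
D^1 f = -(63/4)x^6 + 6x
D^2 f = -(189/2)x^5 + 6
matching coefficients of g against c_0 f + c_1 Df + … from the top degree down determines the c_i
solution: c_0 = -1, c_1 = 4, c_2 = -1

c_0 = -1, c_1 = 4, c_2 = -1


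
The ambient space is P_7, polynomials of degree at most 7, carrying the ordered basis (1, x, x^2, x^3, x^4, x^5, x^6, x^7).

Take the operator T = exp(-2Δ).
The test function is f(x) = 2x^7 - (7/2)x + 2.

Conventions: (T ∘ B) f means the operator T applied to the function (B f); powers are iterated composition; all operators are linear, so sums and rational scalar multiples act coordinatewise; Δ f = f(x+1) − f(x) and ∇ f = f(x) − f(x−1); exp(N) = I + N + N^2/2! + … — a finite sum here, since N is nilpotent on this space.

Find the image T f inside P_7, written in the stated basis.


order-1 term: -28x^6 - 84x^5 - 140x^4 - 140x^3 - 84x^2 - 28x + 3
order-2 term: 168x^5 + 840x^4 + 1960x^3 + 2520x^2 + 1736x + 504
order-3 term: -560x^4 - 3360x^3 - 8400x^2 - 10080x - 4816
order-4 term: 1120x^3 + 6720x^2 + 14560x + 11200
order-5 term: -1344x^2 - 6720x - 8960
order-6 term: 896x + 2688
order-7 term: -256
the series for exp(-2Δ) f terminates at order 7
exp(-2Δ) f = 2x^7 - 28x^6 + 84x^5 + 140x^4 - 420x^3 - 588x^2 + (721/2)x + 365

the image equals g(x) = 2x^7 - 28x^6 + 84x^5 + 140x^4 - 420x^3 - 588x^2 + (721/2)x + 365


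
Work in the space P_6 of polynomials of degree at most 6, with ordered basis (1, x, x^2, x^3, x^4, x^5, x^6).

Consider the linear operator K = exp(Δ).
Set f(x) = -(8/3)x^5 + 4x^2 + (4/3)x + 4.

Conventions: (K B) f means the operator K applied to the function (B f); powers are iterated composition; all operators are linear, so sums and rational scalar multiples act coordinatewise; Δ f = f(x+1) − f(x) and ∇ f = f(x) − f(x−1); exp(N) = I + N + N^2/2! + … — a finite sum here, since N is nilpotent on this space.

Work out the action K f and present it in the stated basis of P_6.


the result is g(x) = -(8/3)x^5 - (40/3)x^4 - (160/3)x^3 - (388/3)x^2 - (572/3)x - 376/3

order-1 term: -(40/3)x^4 - (80/3)x^3 - (80/3)x^2 - (16/3)x + 8/3
order-2 term: -(80/3)x^3 - 80x^2 - (280/3)x - 36
order-3 term: -(80/3)x^2 - 80x - 200/3
order-4 term: -(40/3)x - 80/3
order-5 term: -8/3
the series for exp(Δ) f terminates at order 5
exp(Δ) f = -(8/3)x^5 - (40/3)x^4 - (160/3)x^3 - (388/3)x^2 - (572/3)x - 376/3


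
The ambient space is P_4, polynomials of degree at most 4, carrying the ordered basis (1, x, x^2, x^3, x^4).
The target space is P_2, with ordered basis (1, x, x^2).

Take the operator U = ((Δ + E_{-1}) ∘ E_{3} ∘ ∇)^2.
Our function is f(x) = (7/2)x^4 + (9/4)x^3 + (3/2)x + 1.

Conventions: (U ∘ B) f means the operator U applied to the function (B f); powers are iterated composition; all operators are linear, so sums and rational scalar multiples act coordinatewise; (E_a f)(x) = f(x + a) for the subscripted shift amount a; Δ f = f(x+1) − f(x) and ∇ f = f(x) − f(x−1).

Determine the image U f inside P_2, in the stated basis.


the image equals g(x) = 42x^2 + (867/2)x + 2585/2

∇ f = 14x^3 - (57/4)x^2 + (29/4)x + 1/4
E_{3} ∇ f = 14x^3 + (447/4)x^2 + (1199/4)x + 1087/4
Δ E_{3} ∇ f = 42x^2 + (531/2)x + 851/2
E_{-1} E_{3} ∇ f = 14x^3 + (279/4)x^2 + (473/4)x + 279/4
(Δ + E_{-1}) E_{3} ∇ f = 14x^3 + (447/4)x^2 + (1535/4)x + 1981/4
∇ ((Δ + E_{-1}) ∘ E_{3} ∘ ∇) f = 42x^2 + (363/2)x + 286
E_{3} ∇ ((Δ + E_{-1}) ∘ E_{3} ∘ ∇) f = 42x^2 + (867/2)x + 2417/2
Δ E_{3} ∇ ((Δ + E_{-1}) ∘ E_{3} ∘ ∇) f = 84x + 951/2
E_{-1} E_{3} ∇ ((Δ + E_{-1}) ∘ E_{3} ∘ ∇) f = 42x^2 + (699/2)x + 817
(Δ + E_{-1}) E_{3} ∇ ((Δ + E_{-1}) ∘ E_{3} ∘ ∇) f = 42x^2 + (867/2)x + 2585/2


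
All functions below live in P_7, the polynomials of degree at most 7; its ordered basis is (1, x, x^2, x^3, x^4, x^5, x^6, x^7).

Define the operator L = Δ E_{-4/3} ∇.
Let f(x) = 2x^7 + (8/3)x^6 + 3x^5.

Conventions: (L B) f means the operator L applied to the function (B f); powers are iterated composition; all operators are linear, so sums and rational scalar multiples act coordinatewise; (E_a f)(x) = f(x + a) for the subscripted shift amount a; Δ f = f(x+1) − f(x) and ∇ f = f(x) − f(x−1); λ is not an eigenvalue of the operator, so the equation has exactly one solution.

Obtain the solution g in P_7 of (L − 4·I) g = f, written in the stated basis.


the image equals g(x) = -(1/2)x^7 - (2/3)x^6 - 6x^5 + 30x^4 - (1265/12)x^3 + (2800/9)x^2 - (46351/72)x + 105733/162

write g with unknown coordinates in the stated basis and equate coefficients in (L − 4·I) g = f
solving from the highest basis element down gives g = -(1/2)x^7 - (2/3)x^6 - 6x^5 + 30x^4 - (1265/12)x^3 + (2800/9)x^2 - (46351/72)x + 105733/162
check: L g = -21x^5 + 120x^4 - (1265/3)x^3 + (11200/9)x^2 - (46351/18)x + 211466/81
so L g − 4·g = 2x^7 + (8/3)x^6 + 3x^5 = f ✓


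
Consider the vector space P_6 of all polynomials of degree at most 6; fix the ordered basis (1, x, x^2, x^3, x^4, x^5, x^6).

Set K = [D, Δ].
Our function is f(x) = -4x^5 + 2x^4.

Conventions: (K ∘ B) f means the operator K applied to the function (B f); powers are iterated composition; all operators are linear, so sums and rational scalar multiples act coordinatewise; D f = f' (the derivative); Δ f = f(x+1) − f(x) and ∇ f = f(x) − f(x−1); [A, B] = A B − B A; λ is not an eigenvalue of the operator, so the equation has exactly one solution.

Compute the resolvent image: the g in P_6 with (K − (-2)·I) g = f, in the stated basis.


g(x) = -2x^5 + x^4

write g with unknown coordinates in the stated basis and equate coefficients in (K − (-2)·I) g = f
solving from the highest basis element down gives g = -2x^5 + x^4
check: K g = 0
so K g − (-2)·g = -4x^5 + 2x^4 = f ✓


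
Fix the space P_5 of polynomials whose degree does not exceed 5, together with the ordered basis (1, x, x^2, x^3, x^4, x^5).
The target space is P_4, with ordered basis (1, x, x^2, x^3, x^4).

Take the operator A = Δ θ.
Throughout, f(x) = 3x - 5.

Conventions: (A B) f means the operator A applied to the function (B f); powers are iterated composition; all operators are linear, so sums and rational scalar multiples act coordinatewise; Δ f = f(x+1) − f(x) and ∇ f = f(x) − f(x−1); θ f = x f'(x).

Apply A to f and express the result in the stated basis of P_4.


θ f = 3x
Δ θ f = 3

g(x) = 3


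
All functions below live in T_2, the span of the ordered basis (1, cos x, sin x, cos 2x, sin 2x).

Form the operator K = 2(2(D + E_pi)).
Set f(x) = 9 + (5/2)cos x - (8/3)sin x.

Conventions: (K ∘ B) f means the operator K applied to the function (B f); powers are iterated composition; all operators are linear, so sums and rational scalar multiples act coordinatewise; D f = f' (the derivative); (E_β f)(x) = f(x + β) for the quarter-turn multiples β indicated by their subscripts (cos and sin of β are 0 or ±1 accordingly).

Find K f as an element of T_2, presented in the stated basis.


D f = -(8/3)cos x - (5/2)sin x
E_pi f = 9 - (5/2)cos x + (8/3)sin x
(D + E_pi) f = 9 - (31/6)cos x + (1/6)sin x
(2(D + E_pi)) f = 18 - (31/3)cos x + (1/3)sin x
(2(2(D + E_pi))) f = 36 - (62/3)cos x + (2/3)sin x

g(x) = 36 - (62/3)cos x + (2/3)sin x


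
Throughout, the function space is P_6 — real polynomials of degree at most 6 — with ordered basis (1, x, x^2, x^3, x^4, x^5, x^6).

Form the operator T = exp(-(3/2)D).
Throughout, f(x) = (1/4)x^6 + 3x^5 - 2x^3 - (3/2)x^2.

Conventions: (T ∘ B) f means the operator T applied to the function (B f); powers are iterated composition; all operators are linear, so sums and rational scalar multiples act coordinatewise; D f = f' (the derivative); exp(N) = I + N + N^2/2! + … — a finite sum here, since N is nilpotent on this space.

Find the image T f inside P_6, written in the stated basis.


order-1 term: -(9/4)x^5 - (45/2)x^4 + 9x^2 + (9/2)x
order-2 term: (135/16)x^4 + (135/2)x^3 - (27/2)x - 27/8
order-3 term: -(135/8)x^3 - (405/4)x^2 + 27/4
order-4 term: (1215/64)x^2 + (1215/16)x
order-5 term: -(729/64)x - 729/32
order-6 term: 729/256
the series for exp(-(3/2)D) f terminates at order 6
exp(-(3/2)D) f = (1/4)x^6 + (3/4)x^5 - (225/16)x^4 + (389/8)x^3 - (4785/64)x^2 + (3555/64)x - 4239/256

the image equals g(x) = (1/4)x^6 + (3/4)x^5 - (225/16)x^4 + (389/8)x^3 - (4785/64)x^2 + (3555/64)x - 4239/256


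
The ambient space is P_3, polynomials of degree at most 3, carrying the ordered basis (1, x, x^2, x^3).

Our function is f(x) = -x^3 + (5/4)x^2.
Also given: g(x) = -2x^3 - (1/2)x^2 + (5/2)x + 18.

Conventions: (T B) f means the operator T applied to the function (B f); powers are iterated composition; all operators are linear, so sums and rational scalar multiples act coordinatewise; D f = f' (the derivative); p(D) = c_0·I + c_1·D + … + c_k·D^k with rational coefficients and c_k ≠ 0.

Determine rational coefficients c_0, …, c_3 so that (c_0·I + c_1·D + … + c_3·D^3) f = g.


c_0 = 2, c_1 = 1, c_2 = 0, c_3 = -3

D^0 f = -x^3 + (5/4)x^2
D^1 f = -3x^2 + (5/2)x
D^2 f = -6x + 5/2
D^3 f = -6
matching coefficients of g against c_0 f + c_1 Df + … from the top degree down determines the c_i
solution: c_0 = 2, c_1 = 1, c_2 = 0, c_3 = -3


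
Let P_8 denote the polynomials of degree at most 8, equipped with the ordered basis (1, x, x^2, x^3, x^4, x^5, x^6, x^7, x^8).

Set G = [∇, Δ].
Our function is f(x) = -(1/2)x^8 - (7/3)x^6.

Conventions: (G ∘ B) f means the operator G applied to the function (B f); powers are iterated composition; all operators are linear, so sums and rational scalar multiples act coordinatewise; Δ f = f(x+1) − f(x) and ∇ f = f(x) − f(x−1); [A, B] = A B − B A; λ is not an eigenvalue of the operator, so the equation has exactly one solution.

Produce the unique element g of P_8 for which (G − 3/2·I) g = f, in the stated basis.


the result is g(x) = (1/3)x^8 + (14/9)x^6

write g with unknown coordinates in the stated basis and equate coefficients in (G − 3/2·I) g = f
solving from the highest basis element down gives g = (1/3)x^8 + (14/9)x^6
check: G g = 0
so G g − 3/2·g = -(1/2)x^8 - (7/3)x^6 = f ✓


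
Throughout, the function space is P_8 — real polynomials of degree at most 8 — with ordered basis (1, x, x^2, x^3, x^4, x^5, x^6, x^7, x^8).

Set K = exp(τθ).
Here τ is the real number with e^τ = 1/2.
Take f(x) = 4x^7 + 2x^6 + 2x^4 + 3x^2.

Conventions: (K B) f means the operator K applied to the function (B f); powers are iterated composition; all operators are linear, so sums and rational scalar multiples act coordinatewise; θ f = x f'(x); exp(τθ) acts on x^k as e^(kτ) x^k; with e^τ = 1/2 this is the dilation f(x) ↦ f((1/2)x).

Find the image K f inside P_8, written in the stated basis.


g(x) = (1/32)x^7 + (1/32)x^6 + (1/8)x^4 + (3/4)x^2

exp(τθ) x^k = e^(kτ) x^k; with e^τ = 1/2 this sends x^k to (1/2)^k x^k
x^2 ↦ 1/4 x^2
x^4 ↦ 1/16 x^4
x^6 ↦ 1/64 x^6
x^7 ↦ 1/128 x^7
applying this coordinatewise to f: exp(τθ) f = (1/32)x^7 + (1/32)x^6 + (1/8)x^4 + (3/4)x^2


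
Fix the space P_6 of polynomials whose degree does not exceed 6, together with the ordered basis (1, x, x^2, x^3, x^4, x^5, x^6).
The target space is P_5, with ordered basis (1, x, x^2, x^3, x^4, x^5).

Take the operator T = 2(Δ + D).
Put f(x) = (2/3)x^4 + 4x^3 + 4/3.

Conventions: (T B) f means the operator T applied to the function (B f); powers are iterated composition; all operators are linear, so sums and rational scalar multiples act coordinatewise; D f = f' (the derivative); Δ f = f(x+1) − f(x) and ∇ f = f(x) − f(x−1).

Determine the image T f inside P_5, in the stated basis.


the image equals g(x) = (32/3)x^3 + 56x^2 + (88/3)x + 28/3

Δ f = (8/3)x^3 + 16x^2 + (44/3)x + 14/3
D f = (8/3)x^3 + 12x^2
(Δ + D) f = (16/3)x^3 + 28x^2 + (44/3)x + 14/3
(2(Δ + D)) f = (32/3)x^3 + 56x^2 + (88/3)x + 28/3


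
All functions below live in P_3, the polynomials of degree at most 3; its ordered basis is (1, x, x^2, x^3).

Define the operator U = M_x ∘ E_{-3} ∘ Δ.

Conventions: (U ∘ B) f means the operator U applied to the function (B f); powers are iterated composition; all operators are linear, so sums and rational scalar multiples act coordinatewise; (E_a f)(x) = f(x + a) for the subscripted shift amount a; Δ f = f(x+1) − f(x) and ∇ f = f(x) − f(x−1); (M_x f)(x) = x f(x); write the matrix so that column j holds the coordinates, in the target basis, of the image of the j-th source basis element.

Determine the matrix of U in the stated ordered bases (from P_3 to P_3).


the matrix is [[0, 0, 0, 0]; [0, 1, -5, 19]; [0, 0, 2, -15]; [0, 0, 0, 3]] (rows listed top to bottom)

image of 1: 0
image of x: x
image of x^2: 2x^2 - 5x
image of x^3: 3x^3 - 15x^2 + 19x
each image's coordinates form column j of the matrix


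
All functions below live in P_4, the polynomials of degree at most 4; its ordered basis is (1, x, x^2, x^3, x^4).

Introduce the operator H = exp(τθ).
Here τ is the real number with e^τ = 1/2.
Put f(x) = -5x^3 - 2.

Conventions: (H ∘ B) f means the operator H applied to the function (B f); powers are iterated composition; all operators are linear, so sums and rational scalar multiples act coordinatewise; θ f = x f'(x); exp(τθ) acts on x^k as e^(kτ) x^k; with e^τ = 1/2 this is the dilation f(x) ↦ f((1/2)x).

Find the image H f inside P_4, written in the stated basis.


g(x) = -(5/8)x^3 - 2

exp(τθ) x^k = e^(kτ) x^k; with e^τ = 1/2 this sends x^k to (1/2)^k x^k
x^3 ↦ 1/8 x^3
applying this coordinatewise to f: exp(τθ) f = -(5/8)x^3 - 2


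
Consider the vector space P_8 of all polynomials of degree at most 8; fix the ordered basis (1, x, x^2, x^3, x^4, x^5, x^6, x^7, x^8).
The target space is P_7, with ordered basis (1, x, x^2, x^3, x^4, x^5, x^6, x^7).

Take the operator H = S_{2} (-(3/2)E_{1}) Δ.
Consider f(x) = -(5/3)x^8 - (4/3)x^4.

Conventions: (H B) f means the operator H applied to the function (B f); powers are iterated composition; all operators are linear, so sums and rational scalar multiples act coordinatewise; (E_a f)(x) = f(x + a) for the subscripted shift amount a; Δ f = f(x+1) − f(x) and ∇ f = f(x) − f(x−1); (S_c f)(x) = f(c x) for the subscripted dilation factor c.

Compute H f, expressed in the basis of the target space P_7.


Δ f = -(40/3)x^7 - (140/3)x^6 - (280/3)x^5 - (350/3)x^4 - (296/3)x^3 - (164/3)x^2 - (56/3)x - 3
E_{1} Δ f = -(40/3)x^7 - 140x^6 - (1960/3)x^5 - 1750x^4 - (8696/3)x^3 - 2964x^2 - (5192/3)x - 445
(-(3/2)E_{1}) Δ f = 20x^7 + 210x^6 + 980x^5 + 2625x^4 + 4348x^3 + 4446x^2 + 2596x + 1335/2
S_{2} (-(3/2)E_{1}) Δ f = 2560x^7 + 13440x^6 + 31360x^5 + 42000x^4 + 34784x^3 + 17784x^2 + 5192x + 1335/2

g(x) = 2560x^7 + 13440x^6 + 31360x^5 + 42000x^4 + 34784x^3 + 17784x^2 + 5192x + 1335/2


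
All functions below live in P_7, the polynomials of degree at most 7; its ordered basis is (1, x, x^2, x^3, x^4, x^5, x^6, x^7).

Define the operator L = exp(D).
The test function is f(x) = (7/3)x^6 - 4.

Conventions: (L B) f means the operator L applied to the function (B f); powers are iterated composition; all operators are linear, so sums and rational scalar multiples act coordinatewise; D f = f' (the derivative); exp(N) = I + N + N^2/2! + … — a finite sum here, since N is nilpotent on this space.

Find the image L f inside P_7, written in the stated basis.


order-1 term: 14x^5
order-2 term: 35x^4
order-3 term: (140/3)x^3
order-4 term: 35x^2
order-5 term: 14x
order-6 term: 7/3
the series for exp(D) f terminates at order 6
exp(D) f = (7/3)x^6 + 14x^5 + 35x^4 + (140/3)x^3 + 35x^2 + 14x - 5/3

the result is g(x) = (7/3)x^6 + 14x^5 + 35x^4 + (140/3)x^3 + 35x^2 + 14x - 5/3


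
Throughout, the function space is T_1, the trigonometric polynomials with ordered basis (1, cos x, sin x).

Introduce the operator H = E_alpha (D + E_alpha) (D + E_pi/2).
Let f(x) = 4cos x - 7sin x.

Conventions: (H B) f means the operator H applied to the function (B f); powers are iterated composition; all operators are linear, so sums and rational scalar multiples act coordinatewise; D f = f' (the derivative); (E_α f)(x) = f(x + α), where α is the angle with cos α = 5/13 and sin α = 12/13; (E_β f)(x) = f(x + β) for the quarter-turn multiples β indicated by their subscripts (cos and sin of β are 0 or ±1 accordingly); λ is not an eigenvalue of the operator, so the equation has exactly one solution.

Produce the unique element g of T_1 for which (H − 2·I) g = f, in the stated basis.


g(x) = -(3341/2378)cos x + (689/1189)sin x

write g with unknown coordinates in the stated basis and equate coefficients in (H − 2·I) g = f
solving from the highest basis element down gives g = -(3341/2378)cos x + (689/1189)sin x
check: H g = (1415/1189)cos x - (6945/1189)sin x
so H g − 2·g = 4cos x - 7sin x = f ✓
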